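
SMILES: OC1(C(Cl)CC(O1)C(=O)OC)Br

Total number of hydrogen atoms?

8

Hydrogens are implicit in SMILES; fill each atom to its normal valence:
  3 × O: no H
  2 × C: 1 H each → 2
  2 × C: no H
  1 × Br: no H
  1 × C: 3 H
  1 × C: 2 H
  1 × Cl: no H
  1 × O: 1 H
  Total hydrogens = 8.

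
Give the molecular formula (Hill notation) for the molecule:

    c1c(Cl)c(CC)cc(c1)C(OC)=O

Heavy atoms from the SMILES: 10 C, 1 Cl, 2 O.
Implicit hydrogens by atom environment:
  3 × C (aromatic): 1 H each → 3
  3 × C (aromatic): no H
  2 × C: 3 H each → 6
  2 × O: no H
  1 × C: 2 H
  1 × C: no H
  1 × Cl: no H
  Total hydrogens = 11.
Molecular formula: C10H11ClO2

C10H11ClO2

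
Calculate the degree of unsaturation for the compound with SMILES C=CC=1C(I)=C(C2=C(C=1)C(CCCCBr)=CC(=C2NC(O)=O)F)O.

Molecular formula from the SMILES: C17H16BrFINO3.
DoU = (2C + 2 + N − H − X)/2 = (2·17 + 2 + 1 − 16 − 3)/2 = 18/2 = 9.
(Structurally: 2 ring(s) + 7 π bond(s) = 9.)

9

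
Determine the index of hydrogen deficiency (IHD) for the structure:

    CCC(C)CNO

Molecular formula from the SMILES: C5H13NO.
DoU = (2C + 2 + N − H − X)/2 = (2·5 + 2 + 1 − 13 − 0)/2 = 0/2 = 0.
(Structurally: 0 ring(s) + 0 π bond(s) = 0.)

0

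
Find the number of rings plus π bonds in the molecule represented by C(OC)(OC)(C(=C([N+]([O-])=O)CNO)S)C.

Molecular formula from the SMILES: C7H14N2O5S.
DoU = (2C + 2 + N − H − X)/2 = (2·7 + 2 + 2 − 14 − 0)/2 = 4/2 = 2.
(Structurally: 0 ring(s) + 2 π bond(s) = 2.)

2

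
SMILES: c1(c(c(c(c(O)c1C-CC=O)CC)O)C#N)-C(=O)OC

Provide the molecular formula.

Heavy atoms from the SMILES: 14 C, 1 N, 5 O.
Implicit hydrogens by atom environment:
  6 × C (aromatic): no H
  3 × C: 2 H each → 6
  3 × O: no H
  2 × C: 3 H each → 6
  2 × C: no H
  2 × O: 1 H each → 2
  1 × C: 1 H
  1 × N: no H
  Total hydrogens = 15.
Molecular formula: C14H15NO5

C14H15NO5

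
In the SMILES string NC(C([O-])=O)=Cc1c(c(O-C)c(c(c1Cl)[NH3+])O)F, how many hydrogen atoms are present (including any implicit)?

Hydrogens are implicit in SMILES; fill each atom to its normal valence:
  6 × C (aromatic): no H
  2 × C: no H
  2 × O: no H
  1 × C: 3 H
  1 × C: 1 H
  1 × Cl: no H
  1 × F: no H
  1 × N (charge +1): 3 H
  1 × N: 2 H
  1 × O: 1 H
  1 × O (charge -1): no H
  Total hydrogens = 10.

10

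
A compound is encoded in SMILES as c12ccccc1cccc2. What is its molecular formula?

C10H8

Heavy atoms from the SMILES: 10 C.
Implicit hydrogens by atom environment:
  8 × C (aromatic): 1 H each → 8
  2 × C (aromatic): no H
  Total hydrogens = 8.
Molecular formula: C10H8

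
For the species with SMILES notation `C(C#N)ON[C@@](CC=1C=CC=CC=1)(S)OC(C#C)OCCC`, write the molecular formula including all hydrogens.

C16H20N2O3S

Heavy atoms from the SMILES: 16 C, 2 N, 3 O, 1 S.
Implicit hydrogens by atom environment:
  5 × C (aromatic): 1 H each → 5
  4 × C: 2 H each → 8
  3 × C: no H
  3 × O: no H
  2 × C: 1 H each → 2
  1 × C: 3 H
  1 × C (aromatic): no H
  1 × N: 1 H
  1 × N: no H
  1 × S: 1 H
  Total hydrogens = 20.
Molecular formula: C16H20N2O3S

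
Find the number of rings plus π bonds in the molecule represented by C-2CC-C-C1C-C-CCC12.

2

Molecular formula from the SMILES: C10H18.
DoU = (2C + 2 + N − H − X)/2 = (2·10 + 2 + 0 − 18 − 0)/2 = 4/2 = 2.
(Structurally: 2 ring(s) + 0 π bond(s) = 2.)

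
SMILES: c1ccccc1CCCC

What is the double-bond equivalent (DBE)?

Molecular formula from the SMILES: C10H14.
DoU = (2C + 2 + N − H − X)/2 = (2·10 + 2 + 0 − 14 − 0)/2 = 8/2 = 4.
(Structurally: 1 ring(s) + 3 π bond(s) = 4.)

4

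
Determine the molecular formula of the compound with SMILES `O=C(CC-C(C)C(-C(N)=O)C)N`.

Heavy atoms from the SMILES: 8 C, 2 N, 2 O.
Implicit hydrogens by atom environment:
  2 × C: 3 H each → 6
  2 × C: 2 H each → 4
  2 × C: 1 H each → 2
  2 × C: no H
  2 × N: 2 H each → 4
  2 × O: no H
  Total hydrogens = 16.
Molecular formula: C8H16N2O2

C8H16N2O2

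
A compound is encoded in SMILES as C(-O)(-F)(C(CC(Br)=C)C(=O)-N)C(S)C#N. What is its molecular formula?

C8H10BrFN2O2S

Heavy atoms from the SMILES: 1 Br, 8 C, 1 F, 2 N, 2 O, 1 S.
Implicit hydrogens by atom environment:
  4 × C: no H
  2 × C: 2 H each → 4
  2 × C: 1 H each → 2
  1 × Br: no H
  1 × F: no H
  1 × N: 2 H
  1 × N: no H
  1 × O: 1 H
  1 × O: no H
  1 × S: 1 H
  Total hydrogens = 10.
Molecular formula: C8H10BrFN2O2S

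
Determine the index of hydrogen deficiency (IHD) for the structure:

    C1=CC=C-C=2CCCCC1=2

5

Molecular formula from the SMILES: C10H12.
DoU = (2C + 2 + N − H − X)/2 = (2·10 + 2 + 0 − 12 − 0)/2 = 10/2 = 5.
(Structurally: 2 ring(s) + 3 π bond(s) = 5.)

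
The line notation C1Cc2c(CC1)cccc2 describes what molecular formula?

C10H12

Heavy atoms from the SMILES: 10 C.
Implicit hydrogens by atom environment:
  4 × C: 2 H each → 8
  4 × C (aromatic): 1 H each → 4
  2 × C (aromatic): no H
  Total hydrogens = 12.
Molecular formula: C10H12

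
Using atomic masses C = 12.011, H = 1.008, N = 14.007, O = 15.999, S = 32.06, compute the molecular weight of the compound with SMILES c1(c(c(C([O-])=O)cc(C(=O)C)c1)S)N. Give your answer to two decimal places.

Molecular formula: C9H8NO3S-.
M = 9×12.011 + 8×1.008 + 1×14.007 + 3×15.999 + 1×32.06 = 210.23 g/mol.

210.23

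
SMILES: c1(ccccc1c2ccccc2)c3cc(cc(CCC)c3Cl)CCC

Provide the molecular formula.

C24H25Cl

Heavy atoms from the SMILES: 24 C, 1 Cl.
Implicit hydrogens by atom environment:
  11 × C (aromatic): 1 H each → 11
  7 × C (aromatic): no H
  4 × C: 2 H each → 8
  2 × C: 3 H each → 6
  1 × Cl: no H
  Total hydrogens = 25.
Molecular formula: C24H25Cl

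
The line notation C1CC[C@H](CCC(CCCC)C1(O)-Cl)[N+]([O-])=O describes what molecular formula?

Heavy atoms from the SMILES: 12 C, 1 Cl, 1 N, 3 O.
Implicit hydrogens by atom environment:
  8 × C: 2 H each → 16
  2 × C: 1 H each → 2
  1 × C: 3 H
  1 × C: no H
  1 × Cl: no H
  1 × N (charge +1): no H
  1 × O: 1 H
  1 × O: no H
  1 × O (charge -1): no H
  Total hydrogens = 22.
Molecular formula: C12H22ClNO3

C12H22ClNO3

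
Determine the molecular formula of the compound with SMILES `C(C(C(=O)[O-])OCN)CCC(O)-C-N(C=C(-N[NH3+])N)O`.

Heavy atoms from the SMILES: 10 C, 5 N, 5 O.
Implicit hydrogens by atom environment:
  5 × C: 2 H each → 10
  3 × C: 1 H each → 3
  2 × C: no H
  2 × N: 2 H each → 4
  2 × O: 1 H each → 2
  2 × O: no H
  1 × N (charge +1): 3 H
  1 × N: 1 H
  1 × N: no H
  1 × O (charge -1): no H
  Total hydrogens = 23.
Molecular formula: C10H23N5O5

C10H23N5O5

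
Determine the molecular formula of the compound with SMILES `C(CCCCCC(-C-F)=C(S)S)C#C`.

Heavy atoms from the SMILES: 11 C, 1 F, 2 S.
Implicit hydrogens by atom environment:
  7 × C: 2 H each → 14
  3 × C: no H
  2 × S: 1 H each → 2
  1 × C: 1 H
  1 × F: no H
  Total hydrogens = 17.
Molecular formula: C11H17FS2

C11H17FS2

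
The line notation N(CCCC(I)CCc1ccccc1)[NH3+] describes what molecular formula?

C12H20IN2+

Heavy atoms from the SMILES: 12 C, 1 I, 2 N.
Implicit hydrogens by atom environment:
  5 × C: 2 H each → 10
  5 × C (aromatic): 1 H each → 5
  1 × C: 1 H
  1 × C (aromatic): no H
  1 × I: no H
  1 × N (charge +1): 3 H
  1 × N: 1 H
  Total hydrogens = 20.
Net charge +1.
Molecular formula: C12H20IN2+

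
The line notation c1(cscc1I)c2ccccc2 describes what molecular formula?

Heavy atoms from the SMILES: 10 C, 1 I, 1 S.
Implicit hydrogens by atom environment:
  7 × C (aromatic): 1 H each → 7
  3 × C (aromatic): no H
  1 × I: no H
  1 × S (aromatic): no H
  Total hydrogens = 7.
Molecular formula: C10H7IS

C10H7IS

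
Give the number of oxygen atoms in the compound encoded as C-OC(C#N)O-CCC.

2

The symbol for oxygen appears 2 times in the SMILES.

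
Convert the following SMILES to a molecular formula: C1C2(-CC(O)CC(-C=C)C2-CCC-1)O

C12H20O2

Heavy atoms from the SMILES: 12 C, 2 O.
Implicit hydrogens by atom environment:
  7 × C: 2 H each → 14
  4 × C: 1 H each → 4
  2 × O: 1 H each → 2
  1 × C: no H
  Total hydrogens = 20.
Molecular formula: C12H20O2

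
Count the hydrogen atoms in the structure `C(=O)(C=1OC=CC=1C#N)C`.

Hydrogens are implicit in SMILES; fill each atom to its normal valence:
  2 × C (aromatic): 1 H each → 2
  2 × C (aromatic): no H
  2 × C: no H
  1 × C: 3 H
  1 × N: no H
  1 × O (aromatic): no H
  1 × O: no H
  Total hydrogens = 5.

5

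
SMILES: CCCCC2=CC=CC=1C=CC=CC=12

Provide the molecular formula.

Heavy atoms from the SMILES: 14 C.
Implicit hydrogens by atom environment:
  7 × C (aromatic): 1 H each → 7
  3 × C: 2 H each → 6
  3 × C (aromatic): no H
  1 × C: 3 H
  Total hydrogens = 16.
Molecular formula: C14H16

C14H16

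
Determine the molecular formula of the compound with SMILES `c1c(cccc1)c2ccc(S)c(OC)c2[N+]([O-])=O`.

Heavy atoms from the SMILES: 13 C, 1 N, 3 O, 1 S.
Implicit hydrogens by atom environment:
  7 × C (aromatic): 1 H each → 7
  5 × C (aromatic): no H
  2 × O: no H
  1 × C: 3 H
  1 × N (charge +1): no H
  1 × O (charge -1): no H
  1 × S: 1 H
  Total hydrogens = 11.
Molecular formula: C13H11NO3S

C13H11NO3S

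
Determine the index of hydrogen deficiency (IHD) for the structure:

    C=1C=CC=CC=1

4

Molecular formula from the SMILES: C6H6.
DoU = (2C + 2 + N − H − X)/2 = (2·6 + 2 + 0 − 6 − 0)/2 = 8/2 = 4.
(Structurally: 1 ring(s) + 3 π bond(s) = 4.)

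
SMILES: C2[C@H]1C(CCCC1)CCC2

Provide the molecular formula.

C10H18

Heavy atoms from the SMILES: 10 C.
Implicit hydrogens by atom environment:
  8 × C: 2 H each → 16
  2 × C: 1 H each → 2
  Total hydrogens = 18.
Molecular formula: C10H18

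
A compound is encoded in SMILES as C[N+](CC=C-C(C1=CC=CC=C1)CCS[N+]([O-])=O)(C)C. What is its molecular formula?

C15H23N2O2S+

Heavy atoms from the SMILES: 15 C, 2 N, 2 O, 1 S.
Implicit hydrogens by atom environment:
  5 × C (aromatic): 1 H each → 5
  3 × C: 3 H each → 9
  3 × C: 2 H each → 6
  3 × C: 1 H each → 3
  2 × N (charge +1): no H
  1 × C (aromatic): no H
  1 × O: no H
  1 × O (charge -1): no H
  1 × S: no H
  Total hydrogens = 23.
Net charge +1.
Molecular formula: C15H23N2O2S+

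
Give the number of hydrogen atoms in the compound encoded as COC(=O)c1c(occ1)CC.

Hydrogens are implicit in SMILES; fill each atom to its normal valence:
  2 × C: 3 H each → 6
  2 × C (aromatic): 1 H each → 2
  2 × C (aromatic): no H
  2 × O: no H
  1 × C: 2 H
  1 × C: no H
  1 × O (aromatic): no H
  Total hydrogens = 10.

10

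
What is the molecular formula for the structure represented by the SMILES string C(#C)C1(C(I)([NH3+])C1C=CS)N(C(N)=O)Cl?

Heavy atoms from the SMILES: 8 C, 1 Cl, 1 I, 3 N, 1 O, 1 S.
Implicit hydrogens by atom environment:
  4 × C: 1 H each → 4
  4 × C: no H
  1 × Cl: no H
  1 × I: no H
  1 × N (charge +1): 3 H
  1 × N: 2 H
  1 × N: no H
  1 × O: no H
  1 × S: 1 H
  Total hydrogens = 10.
Net charge +1.
Molecular formula: C8H10ClIN3OS+

C8H10ClIN3OS+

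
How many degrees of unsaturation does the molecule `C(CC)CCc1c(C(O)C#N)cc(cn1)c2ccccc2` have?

10

Molecular formula from the SMILES: C18H20N2O.
DoU = (2C + 2 + N − H − X)/2 = (2·18 + 2 + 2 − 20 − 0)/2 = 20/2 = 10.
(Structurally: 2 ring(s) + 8 π bond(s) = 10.)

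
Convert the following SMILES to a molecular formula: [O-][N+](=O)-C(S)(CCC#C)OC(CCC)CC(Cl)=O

C11H16ClNO4S

Heavy atoms from the SMILES: 11 C, 1 Cl, 1 N, 4 O, 1 S.
Implicit hydrogens by atom environment:
  5 × C: 2 H each → 10
  3 × C: no H
  3 × O: no H
  2 × C: 1 H each → 2
  1 × C: 3 H
  1 × Cl: no H
  1 × N (charge +1): no H
  1 × O (charge -1): no H
  1 × S: 1 H
  Total hydrogens = 16.
Molecular formula: C11H16ClNO4S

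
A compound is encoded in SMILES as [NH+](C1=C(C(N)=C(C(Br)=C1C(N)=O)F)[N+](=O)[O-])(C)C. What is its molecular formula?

Heavy atoms from the SMILES: 1 Br, 9 C, 1 F, 4 N, 3 O.
Implicit hydrogens by atom environment:
  6 × C (aromatic): no H
  2 × C: 3 H each → 6
  2 × N: 2 H each → 4
  2 × O: no H
  1 × Br: no H
  1 × C: no H
  1 × F: no H
  1 × N (charge +1): 1 H
  1 × N (charge +1): no H
  1 × O (charge -1): no H
  Total hydrogens = 11.
Net charge +1.
Molecular formula: C9H11BrFN4O3+

C9H11BrFN4O3+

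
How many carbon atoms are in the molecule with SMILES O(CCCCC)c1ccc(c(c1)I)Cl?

11

The symbol for carbon appears 11 times in the SMILES. Lowercase c denotes aromatic carbon and counts toward C.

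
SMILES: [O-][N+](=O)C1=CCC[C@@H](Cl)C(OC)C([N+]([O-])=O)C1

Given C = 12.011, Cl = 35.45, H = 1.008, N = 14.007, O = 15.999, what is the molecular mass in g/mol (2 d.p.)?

264.66

Molecular formula: C9H13ClN2O5.
M = 9×12.011 + 1×35.45 + 13×1.008 + 2×14.007 + 5×15.999 = 264.66 g/mol.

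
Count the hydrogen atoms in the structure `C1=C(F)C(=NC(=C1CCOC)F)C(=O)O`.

9

Hydrogens are implicit in SMILES; fill each atom to its normal valence:
  4 × C (aromatic): no H
  2 × C: 2 H each → 4
  2 × F: no H
  2 × O: no H
  1 × C: 3 H
  1 × C (aromatic): 1 H
  1 × C: no H
  1 × N (aromatic): no H
  1 × O: 1 H
  Total hydrogens = 9.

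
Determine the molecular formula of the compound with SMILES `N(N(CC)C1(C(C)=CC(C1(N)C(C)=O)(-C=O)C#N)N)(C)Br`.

Heavy atoms from the SMILES: 1 Br, 13 C, 5 N, 2 O.
Implicit hydrogens by atom environment:
  6 × C: no H
  4 × C: 3 H each → 12
  3 × N: no H
  2 × C: 1 H each → 2
  2 × N: 2 H each → 4
  2 × O: no H
  1 × Br: no H
  1 × C: 2 H
  Total hydrogens = 20.
Molecular formula: C13H20BrN5O2

C13H20BrN5O2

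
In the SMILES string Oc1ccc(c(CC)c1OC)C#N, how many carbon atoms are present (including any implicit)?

10

The symbol for carbon appears 10 times in the SMILES. Lowercase c denotes aromatic carbon and counts toward C.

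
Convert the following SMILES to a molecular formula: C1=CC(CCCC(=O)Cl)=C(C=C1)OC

C11H13ClO2

Heavy atoms from the SMILES: 11 C, 1 Cl, 2 O.
Implicit hydrogens by atom environment:
  4 × C (aromatic): 1 H each → 4
  3 × C: 2 H each → 6
  2 × C (aromatic): no H
  2 × O: no H
  1 × C: 3 H
  1 × C: no H
  1 × Cl: no H
  Total hydrogens = 13.
Molecular formula: C11H13ClO2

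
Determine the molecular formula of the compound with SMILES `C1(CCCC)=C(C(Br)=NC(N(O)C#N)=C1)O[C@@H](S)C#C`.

Heavy atoms from the SMILES: 1 Br, 13 C, 3 N, 2 O, 1 S.
Implicit hydrogens by atom environment:
  4 × C (aromatic): no H
  3 × C: 2 H each → 6
  2 × C: 1 H each → 2
  2 × C: no H
  2 × N: no H
  1 × Br: no H
  1 × C: 3 H
  1 × C (aromatic): 1 H
  1 × N (aromatic): no H
  1 × O: 1 H
  1 × O: no H
  1 × S: 1 H
  Total hydrogens = 14.
Molecular formula: C13H14BrN3O2S

C13H14BrN3O2S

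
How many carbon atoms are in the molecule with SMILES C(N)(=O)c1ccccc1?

7

The symbol for carbon appears 7 times in the SMILES. Lowercase c denotes aromatic carbon and counts toward C.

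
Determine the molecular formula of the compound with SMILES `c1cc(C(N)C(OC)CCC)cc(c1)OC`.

Heavy atoms from the SMILES: 13 C, 1 N, 2 O.
Implicit hydrogens by atom environment:
  4 × C (aromatic): 1 H each → 4
  3 × C: 3 H each → 9
  2 × C: 2 H each → 4
  2 × C: 1 H each → 2
  2 × C (aromatic): no H
  2 × O: no H
  1 × N: 2 H
  Total hydrogens = 21.
Molecular formula: C13H21NO2

C13H21NO2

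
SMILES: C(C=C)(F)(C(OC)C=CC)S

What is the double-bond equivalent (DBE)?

Molecular formula from the SMILES: C8H13FOS.
DoU = (2C + 2 + N − H − X)/2 = (2·8 + 2 + 0 − 13 − 1)/2 = 4/2 = 2.
(Structurally: 0 ring(s) + 2 π bond(s) = 2.)

2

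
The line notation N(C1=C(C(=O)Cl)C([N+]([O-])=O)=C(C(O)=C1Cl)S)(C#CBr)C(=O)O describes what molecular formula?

C10H3BrCl2N2O6S

Heavy atoms from the SMILES: 1 Br, 10 C, 2 Cl, 2 N, 6 O, 1 S.
Implicit hydrogens by atom environment:
  6 × C (aromatic): no H
  4 × C: no H
  3 × O: no H
  2 × Cl: no H
  2 × O: 1 H each → 2
  1 × Br: no H
  1 × N (charge +1): no H
  1 × N: no H
  1 × O (charge -1): no H
  1 × S: 1 H
  Total hydrogens = 3.
Molecular formula: C10H3BrCl2N2O6S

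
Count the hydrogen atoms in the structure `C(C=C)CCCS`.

12

Hydrogens are implicit in SMILES; fill each atom to its normal valence:
  5 × C: 2 H each → 10
  1 × C: 1 H
  1 × S: 1 H
  Total hydrogens = 12.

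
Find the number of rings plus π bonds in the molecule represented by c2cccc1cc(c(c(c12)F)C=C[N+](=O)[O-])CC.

9

Molecular formula from the SMILES: C14H12FNO2.
DoU = (2C + 2 + N − H − X)/2 = (2·14 + 2 + 1 − 12 − 1)/2 = 18/2 = 9.
(Structurally: 2 ring(s) + 7 π bond(s) = 9.)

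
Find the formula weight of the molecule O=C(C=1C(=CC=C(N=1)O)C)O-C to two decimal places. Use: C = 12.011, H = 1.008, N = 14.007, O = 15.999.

Molecular formula: C8H9NO3.
M = 8×12.011 + 9×1.008 + 1×14.007 + 3×15.999 = 167.16 g/mol.

167.16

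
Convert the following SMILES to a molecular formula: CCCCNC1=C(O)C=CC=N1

Heavy atoms from the SMILES: 9 C, 2 N, 1 O.
Implicit hydrogens by atom environment:
  3 × C: 2 H each → 6
  3 × C (aromatic): 1 H each → 3
  2 × C (aromatic): no H
  1 × C: 3 H
  1 × N: 1 H
  1 × N (aromatic): no H
  1 × O: 1 H
  Total hydrogens = 14.
Molecular formula: C9H14N2O

C9H14N2O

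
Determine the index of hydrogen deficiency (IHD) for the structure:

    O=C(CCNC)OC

1

Molecular formula from the SMILES: C5H11NO2.
DoU = (2C + 2 + N − H − X)/2 = (2·5 + 2 + 1 − 11 − 0)/2 = 2/2 = 1.
(Structurally: 0 ring(s) + 1 π bond(s) = 1.)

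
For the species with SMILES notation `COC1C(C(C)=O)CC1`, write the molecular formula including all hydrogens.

Heavy atoms from the SMILES: 7 C, 2 O.
Implicit hydrogens by atom environment:
  2 × C: 3 H each → 6
  2 × C: 2 H each → 4
  2 × C: 1 H each → 2
  2 × O: no H
  1 × C: no H
  Total hydrogens = 12.
Molecular formula: C7H12O2

C7H12O2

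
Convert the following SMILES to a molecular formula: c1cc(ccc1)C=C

Heavy atoms from the SMILES: 8 C.
Implicit hydrogens by atom environment:
  5 × C (aromatic): 1 H each → 5
  1 × C: 2 H
  1 × C: 1 H
  1 × C (aromatic): no H
  Total hydrogens = 8.
Molecular formula: C8H8

C8H8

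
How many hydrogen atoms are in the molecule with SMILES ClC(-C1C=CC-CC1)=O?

Hydrogens are implicit in SMILES; fill each atom to its normal valence:
  3 × C: 2 H each → 6
  3 × C: 1 H each → 3
  1 × C: no H
  1 × Cl: no H
  1 × O: no H
  Total hydrogens = 9.

9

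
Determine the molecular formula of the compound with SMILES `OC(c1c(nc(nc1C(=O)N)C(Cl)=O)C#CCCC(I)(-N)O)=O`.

C12H10ClIN4O5

Heavy atoms from the SMILES: 12 C, 1 Cl, 1 I, 4 N, 5 O.
Implicit hydrogens by atom environment:
  6 × C: no H
  4 × C (aromatic): no H
  3 × O: no H
  2 × C: 2 H each → 4
  2 × N: 2 H each → 4
  2 × N (aromatic): no H
  2 × O: 1 H each → 2
  1 × Cl: no H
  1 × I: no H
  Total hydrogens = 10.
Molecular formula: C12H10ClIN4O5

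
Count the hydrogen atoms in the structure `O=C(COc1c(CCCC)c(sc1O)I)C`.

15

Hydrogens are implicit in SMILES; fill each atom to its normal valence:
  4 × C: 2 H each → 8
  4 × C (aromatic): no H
  2 × C: 3 H each → 6
  2 × O: no H
  1 × C: no H
  1 × I: no H
  1 × O: 1 H
  1 × S (aromatic): no H
  Total hydrogens = 15.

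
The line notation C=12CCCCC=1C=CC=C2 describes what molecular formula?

C10H12

Heavy atoms from the SMILES: 10 C.
Implicit hydrogens by atom environment:
  4 × C: 2 H each → 8
  4 × C (aromatic): 1 H each → 4
  2 × C (aromatic): no H
  Total hydrogens = 12.
Molecular formula: C10H12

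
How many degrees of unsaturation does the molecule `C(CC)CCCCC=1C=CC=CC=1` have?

4

Molecular formula from the SMILES: C13H20.
DoU = (2C + 2 + N − H − X)/2 = (2·13 + 2 + 0 − 20 − 0)/2 = 8/2 = 4.
(Structurally: 1 ring(s) + 3 π bond(s) = 4.)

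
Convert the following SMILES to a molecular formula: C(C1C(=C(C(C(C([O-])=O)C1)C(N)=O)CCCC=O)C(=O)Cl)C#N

Heavy atoms from the SMILES: 15 C, 1 Cl, 2 N, 5 O.
Implicit hydrogens by atom environment:
  6 × C: no H
  5 × C: 2 H each → 10
  4 × C: 1 H each → 4
  4 × O: no H
  1 × Cl: no H
  1 × N: 2 H
  1 × N: no H
  1 × O (charge -1): no H
  Total hydrogens = 16.
Net charge -1.
Molecular formula: C15H16ClN2O5-

C15H16ClN2O5-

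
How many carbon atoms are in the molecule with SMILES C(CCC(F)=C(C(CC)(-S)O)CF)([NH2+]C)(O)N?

10

The symbol for carbon appears 10 times in the SMILES.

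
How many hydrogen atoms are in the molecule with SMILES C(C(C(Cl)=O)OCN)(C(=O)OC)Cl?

9

Hydrogens are implicit in SMILES; fill each atom to its normal valence:
  4 × O: no H
  2 × C: 1 H each → 2
  2 × C: no H
  2 × Cl: no H
  1 × C: 3 H
  1 × C: 2 H
  1 × N: 2 H
  Total hydrogens = 9.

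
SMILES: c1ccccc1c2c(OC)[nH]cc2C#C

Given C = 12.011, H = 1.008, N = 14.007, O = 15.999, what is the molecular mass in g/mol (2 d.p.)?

197.24

Molecular formula: C13H11NO.
M = 13×12.011 + 11×1.008 + 1×14.007 + 1×15.999 = 197.24 g/mol.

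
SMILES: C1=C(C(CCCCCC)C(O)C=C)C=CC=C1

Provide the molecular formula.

Heavy atoms from the SMILES: 16 C, 1 O.
Implicit hydrogens by atom environment:
  6 × C: 2 H each → 12
  5 × C (aromatic): 1 H each → 5
  3 × C: 1 H each → 3
  1 × C: 3 H
  1 × C (aromatic): no H
  1 × O: 1 H
  Total hydrogens = 24.
Molecular formula: C16H24O

C16H24O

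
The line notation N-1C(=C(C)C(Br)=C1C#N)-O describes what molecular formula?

Heavy atoms from the SMILES: 1 Br, 6 C, 2 N, 1 O.
Implicit hydrogens by atom environment:
  4 × C (aromatic): no H
  1 × Br: no H
  1 × C: 3 H
  1 × C: no H
  1 × N (aromatic): 1 H
  1 × N: no H
  1 × O: 1 H
  Total hydrogens = 5.
Molecular formula: C6H5BrN2O

C6H5BrN2O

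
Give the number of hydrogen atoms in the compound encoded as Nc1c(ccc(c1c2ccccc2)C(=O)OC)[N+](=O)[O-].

Hydrogens are implicit in SMILES; fill each atom to its normal valence:
  7 × C (aromatic): 1 H each → 7
  5 × C (aromatic): no H
  3 × O: no H
  1 × C: 3 H
  1 × C: no H
  1 × N: 2 H
  1 × N (charge +1): no H
  1 × O (charge -1): no H
  Total hydrogens = 12.

12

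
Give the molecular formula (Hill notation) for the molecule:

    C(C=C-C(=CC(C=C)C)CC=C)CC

C14H22

Heavy atoms from the SMILES: 14 C.
Implicit hydrogens by atom environment:
  6 × C: 1 H each → 6
  5 × C: 2 H each → 10
  2 × C: 3 H each → 6
  1 × C: no H
  Total hydrogens = 22.
Molecular formula: C14H22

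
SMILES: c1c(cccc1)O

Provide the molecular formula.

C6H6O

Heavy atoms from the SMILES: 6 C, 1 O.
Implicit hydrogens by atom environment:
  5 × C (aromatic): 1 H each → 5
  1 × C (aromatic): no H
  1 × O: 1 H
  Total hydrogens = 6.
Molecular formula: C6H6O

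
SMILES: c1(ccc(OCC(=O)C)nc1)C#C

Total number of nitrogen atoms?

The symbol for nitrogen appears 1 time in the SMILES.

1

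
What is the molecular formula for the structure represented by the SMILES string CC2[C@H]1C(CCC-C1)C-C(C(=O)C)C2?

Heavy atoms from the SMILES: 13 C, 1 O.
Implicit hydrogens by atom environment:
  6 × C: 2 H each → 12
  4 × C: 1 H each → 4
  2 × C: 3 H each → 6
  1 × C: no H
  1 × O: no H
  Total hydrogens = 22.
Molecular formula: C13H22O

C13H22O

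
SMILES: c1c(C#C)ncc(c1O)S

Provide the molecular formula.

Heavy atoms from the SMILES: 7 C, 1 N, 1 O, 1 S.
Implicit hydrogens by atom environment:
  3 × C (aromatic): no H
  2 × C (aromatic): 1 H each → 2
  1 × C: 1 H
  1 × C: no H
  1 × N (aromatic): no H
  1 × O: 1 H
  1 × S: 1 H
  Total hydrogens = 5.
Molecular formula: C7H5NOS

C7H5NOS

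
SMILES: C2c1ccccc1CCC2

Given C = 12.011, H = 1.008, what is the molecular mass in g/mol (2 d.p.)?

132.21

Molecular formula: C10H12.
M = 10×12.011 + 12×1.008 = 132.21 g/mol.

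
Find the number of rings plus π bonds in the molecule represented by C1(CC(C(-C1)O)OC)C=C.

Molecular formula from the SMILES: C8H14O2.
DoU = (2C + 2 + N − H − X)/2 = (2·8 + 2 + 0 − 14 − 0)/2 = 4/2 = 2.
(Structurally: 1 ring(s) + 1 π bond(s) = 2.)

2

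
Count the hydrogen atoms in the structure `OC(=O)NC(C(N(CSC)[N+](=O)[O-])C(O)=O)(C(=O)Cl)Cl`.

Hydrogens are implicit in SMILES; fill each atom to its normal valence:
  4 × C: no H
  4 × O: no H
  2 × Cl: no H
  2 × O: 1 H each → 2
  1 × C: 3 H
  1 × C: 2 H
  1 × C: 1 H
  1 × N: 1 H
  1 × N: no H
  1 × N (charge +1): no H
  1 × O (charge -1): no H
  1 × S: no H
  Total hydrogens = 9.

9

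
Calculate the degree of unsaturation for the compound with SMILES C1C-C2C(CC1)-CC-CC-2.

2

Molecular formula from the SMILES: C10H18.
DoU = (2C + 2 + N − H − X)/2 = (2·10 + 2 + 0 − 18 − 0)/2 = 4/2 = 2.
(Structurally: 2 ring(s) + 0 π bond(s) = 2.)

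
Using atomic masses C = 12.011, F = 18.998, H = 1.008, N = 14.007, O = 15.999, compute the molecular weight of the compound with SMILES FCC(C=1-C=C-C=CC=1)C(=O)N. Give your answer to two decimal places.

Molecular formula: C9H10FNO.
M = 9×12.011 + 1×18.998 + 10×1.008 + 1×14.007 + 1×15.999 = 167.18 g/mol.

167.18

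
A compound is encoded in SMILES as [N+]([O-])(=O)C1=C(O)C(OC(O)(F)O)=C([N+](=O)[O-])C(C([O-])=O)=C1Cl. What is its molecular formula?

C8H3ClFN2O10-

Heavy atoms from the SMILES: 8 C, 1 Cl, 1 F, 2 N, 10 O.
Implicit hydrogens by atom environment:
  6 × C (aromatic): no H
  4 × O: no H
  3 × O: 1 H each → 3
  3 × O (charge -1): no H
  2 × C: no H
  2 × N (charge +1): no H
  1 × Cl: no H
  1 × F: no H
  Total hydrogens = 3.
Net charge -1.
Molecular formula: C8H3ClFN2O10-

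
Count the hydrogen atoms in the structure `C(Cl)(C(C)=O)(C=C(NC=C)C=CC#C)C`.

14

Hydrogens are implicit in SMILES; fill each atom to its normal valence:
  5 × C: 1 H each → 5
  4 × C: no H
  2 × C: 3 H each → 6
  1 × C: 2 H
  1 × Cl: no H
  1 × N: 1 H
  1 × O: no H
  Total hydrogens = 14.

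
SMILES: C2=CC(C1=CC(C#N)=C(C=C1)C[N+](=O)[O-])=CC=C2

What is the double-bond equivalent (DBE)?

11

Molecular formula from the SMILES: C14H10N2O2.
DoU = (2C + 2 + N − H − X)/2 = (2·14 + 2 + 2 − 10 − 0)/2 = 22/2 = 11.
(Structurally: 2 ring(s) + 9 π bond(s) = 11.)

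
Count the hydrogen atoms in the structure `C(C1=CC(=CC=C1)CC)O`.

12

Hydrogens are implicit in SMILES; fill each atom to its normal valence:
  4 × C (aromatic): 1 H each → 4
  2 × C: 2 H each → 4
  2 × C (aromatic): no H
  1 × C: 3 H
  1 × O: 1 H
  Total hydrogens = 12.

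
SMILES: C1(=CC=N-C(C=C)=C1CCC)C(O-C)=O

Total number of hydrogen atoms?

15

Hydrogens are implicit in SMILES; fill each atom to its normal valence:
  3 × C: 2 H each → 6
  3 × C (aromatic): no H
  2 × C: 3 H each → 6
  2 × C (aromatic): 1 H each → 2
  2 × O: no H
  1 × C: 1 H
  1 × C: no H
  1 × N (aromatic): no H
  Total hydrogens = 15.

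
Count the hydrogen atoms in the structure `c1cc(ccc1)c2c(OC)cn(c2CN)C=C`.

Hydrogens are implicit in SMILES; fill each atom to its normal valence:
  6 × C (aromatic): 1 H each → 6
  4 × C (aromatic): no H
  2 × C: 2 H each → 4
  1 × C: 3 H
  1 × C: 1 H
  1 × N: 2 H
  1 × N (aromatic): no H
  1 × O: no H
  Total hydrogens = 16.

16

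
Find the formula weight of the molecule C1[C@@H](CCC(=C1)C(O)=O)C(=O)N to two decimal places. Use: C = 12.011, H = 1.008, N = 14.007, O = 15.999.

Molecular formula: C8H11NO3.
M = 8×12.011 + 11×1.008 + 1×14.007 + 3×15.999 = 169.18 g/mol.

169.18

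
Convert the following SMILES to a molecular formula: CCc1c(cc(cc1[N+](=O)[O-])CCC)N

Heavy atoms from the SMILES: 11 C, 2 N, 2 O.
Implicit hydrogens by atom environment:
  4 × C (aromatic): no H
  3 × C: 2 H each → 6
  2 × C: 3 H each → 6
  2 × C (aromatic): 1 H each → 2
  1 × N: 2 H
  1 × N (charge +1): no H
  1 × O: no H
  1 × O (charge -1): no H
  Total hydrogens = 16.
Molecular formula: C11H16N2O2

C11H16N2O2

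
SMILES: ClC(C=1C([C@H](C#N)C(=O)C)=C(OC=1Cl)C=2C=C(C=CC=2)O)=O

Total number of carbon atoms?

15

The symbol for carbon appears 15 times in the SMILES. (Cl is a single chlorine, not C + l.)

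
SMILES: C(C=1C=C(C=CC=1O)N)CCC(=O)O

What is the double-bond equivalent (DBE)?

5

Molecular formula from the SMILES: C10H13NO3.
DoU = (2C + 2 + N − H − X)/2 = (2·10 + 2 + 1 − 13 − 0)/2 = 10/2 = 5.
(Structurally: 1 ring(s) + 4 π bond(s) = 5.)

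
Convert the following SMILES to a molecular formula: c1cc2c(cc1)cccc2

C10H8

Heavy atoms from the SMILES: 10 C.
Implicit hydrogens by atom environment:
  8 × C (aromatic): 1 H each → 8
  2 × C (aromatic): no H
  Total hydrogens = 8.
Molecular formula: C10H8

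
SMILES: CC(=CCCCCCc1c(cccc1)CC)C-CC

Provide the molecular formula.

Heavy atoms from the SMILES: 19 C.
Implicit hydrogens by atom environment:
  8 × C: 2 H each → 16
  4 × C (aromatic): 1 H each → 4
  3 × C: 3 H each → 9
  2 × C (aromatic): no H
  1 × C: 1 H
  1 × C: no H
  Total hydrogens = 30.
Molecular formula: C19H30

C19H30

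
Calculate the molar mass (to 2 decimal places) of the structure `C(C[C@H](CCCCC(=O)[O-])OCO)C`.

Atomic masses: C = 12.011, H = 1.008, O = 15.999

Molecular formula: C10H19O4-.
M = 10×12.011 + 19×1.008 + 4×15.999 = 203.26 g/mol.

203.26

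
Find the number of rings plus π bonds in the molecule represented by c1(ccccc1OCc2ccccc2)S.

8

Molecular formula from the SMILES: C13H12OS.
DoU = (2C + 2 + N − H − X)/2 = (2·13 + 2 + 0 − 12 − 0)/2 = 16/2 = 8.
(Structurally: 2 ring(s) + 6 π bond(s) = 8.)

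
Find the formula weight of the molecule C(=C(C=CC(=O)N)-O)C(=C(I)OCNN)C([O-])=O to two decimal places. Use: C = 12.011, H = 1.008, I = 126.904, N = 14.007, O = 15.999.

Molecular formula: C9H11IN3O5-.
M = 9×12.011 + 11×1.008 + 1×126.904 + 3×14.007 + 5×15.999 = 368.11 g/mol.

368.11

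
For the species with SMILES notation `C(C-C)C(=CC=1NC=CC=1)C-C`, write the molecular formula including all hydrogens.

Heavy atoms from the SMILES: 11 C, 1 N.
Implicit hydrogens by atom environment:
  3 × C: 2 H each → 6
  3 × C (aromatic): 1 H each → 3
  2 × C: 3 H each → 6
  1 × C: 1 H
  1 × C (aromatic): no H
  1 × C: no H
  1 × N (aromatic): 1 H
  Total hydrogens = 17.
Molecular formula: C11H17N

C11H17N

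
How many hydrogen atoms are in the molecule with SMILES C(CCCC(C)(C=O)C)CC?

20

Hydrogens are implicit in SMILES; fill each atom to its normal valence:
  5 × C: 2 H each → 10
  3 × C: 3 H each → 9
  1 × C: 1 H
  1 × C: no H
  1 × O: no H
  Total hydrogens = 20.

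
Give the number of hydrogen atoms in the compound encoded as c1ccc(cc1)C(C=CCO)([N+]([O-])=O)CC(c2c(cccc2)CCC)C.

Hydrogens are implicit in SMILES; fill each atom to its normal valence:
  9 × C (aromatic): 1 H each → 9
  4 × C: 2 H each → 8
  3 × C: 1 H each → 3
  3 × C (aromatic): no H
  2 × C: 3 H each → 6
  1 × C: no H
  1 × N (charge +1): no H
  1 × O: 1 H
  1 × O: no H
  1 × O (charge -1): no H
  Total hydrogens = 27.

27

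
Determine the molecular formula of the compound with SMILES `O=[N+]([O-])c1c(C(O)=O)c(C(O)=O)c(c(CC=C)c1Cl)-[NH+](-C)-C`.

C13H14ClN2O6+

Heavy atoms from the SMILES: 13 C, 1 Cl, 2 N, 6 O.
Implicit hydrogens by atom environment:
  6 × C (aromatic): no H
  3 × O: no H
  2 × C: 3 H each → 6
  2 × C: 2 H each → 4
  2 × C: no H
  2 × O: 1 H each → 2
  1 × C: 1 H
  1 × Cl: no H
  1 × N (charge +1): 1 H
  1 × N (charge +1): no H
  1 × O (charge -1): no H
  Total hydrogens = 14.
Net charge +1.
Molecular formula: C13H14ClN2O6+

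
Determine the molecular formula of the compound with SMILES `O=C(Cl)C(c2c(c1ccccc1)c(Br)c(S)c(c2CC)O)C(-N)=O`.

C17H15BrClNO3S

Heavy atoms from the SMILES: 1 Br, 17 C, 1 Cl, 1 N, 3 O, 1 S.
Implicit hydrogens by atom environment:
  7 × C (aromatic): no H
  5 × C (aromatic): 1 H each → 5
  2 × C: no H
  2 × O: no H
  1 × Br: no H
  1 × C: 3 H
  1 × C: 2 H
  1 × C: 1 H
  1 × Cl: no H
  1 × N: 2 H
  1 × O: 1 H
  1 × S: 1 H
  Total hydrogens = 15.
Molecular formula: C17H15BrClNO3S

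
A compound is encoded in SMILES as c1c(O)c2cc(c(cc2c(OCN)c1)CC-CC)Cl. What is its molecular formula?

Heavy atoms from the SMILES: 15 C, 1 Cl, 1 N, 2 O.
Implicit hydrogens by atom environment:
  6 × C (aromatic): no H
  4 × C: 2 H each → 8
  4 × C (aromatic): 1 H each → 4
  1 × C: 3 H
  1 × Cl: no H
  1 × N: 2 H
  1 × O: 1 H
  1 × O: no H
  Total hydrogens = 18.
Molecular formula: C15H18ClNO2

C15H18ClNO2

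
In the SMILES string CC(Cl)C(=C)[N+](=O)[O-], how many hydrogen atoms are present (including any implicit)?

Hydrogens are implicit in SMILES; fill each atom to its normal valence:
  1 × C: 3 H
  1 × C: 2 H
  1 × C: 1 H
  1 × C: no H
  1 × Cl: no H
  1 × N (charge +1): no H
  1 × O: no H
  1 × O (charge -1): no H
  Total hydrogens = 6.

6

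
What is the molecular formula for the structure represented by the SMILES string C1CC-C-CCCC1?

C8H16

Heavy atoms from the SMILES: 8 C.
Implicit hydrogens by atom environment:
  8 × C: 2 H each → 16
  Total hydrogens = 16.
Molecular formula: C8H16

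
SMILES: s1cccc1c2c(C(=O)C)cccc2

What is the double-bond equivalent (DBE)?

Molecular formula from the SMILES: C12H10OS.
DoU = (2C + 2 + N − H − X)/2 = (2·12 + 2 + 0 − 10 − 0)/2 = 16/2 = 8.
(Structurally: 2 ring(s) + 6 π bond(s) = 8.)

8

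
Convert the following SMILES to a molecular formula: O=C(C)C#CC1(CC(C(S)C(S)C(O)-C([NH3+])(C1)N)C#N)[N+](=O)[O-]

C13H19N4O4S2+

Heavy atoms from the SMILES: 13 C, 4 N, 4 O, 2 S.
Implicit hydrogens by atom environment:
  6 × C: no H
  4 × C: 1 H each → 4
  2 × C: 2 H each → 4
  2 × O: no H
  2 × S: 1 H each → 2
  1 × C: 3 H
  1 × N (charge +1): 3 H
  1 × N: 2 H
  1 × N: no H
  1 × N (charge +1): no H
  1 × O: 1 H
  1 × O (charge -1): no H
  Total hydrogens = 19.
Net charge +1.
Molecular formula: C13H19N4O4S2+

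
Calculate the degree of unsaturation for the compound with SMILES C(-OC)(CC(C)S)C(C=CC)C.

1

Molecular formula from the SMILES: C10H20OS.
DoU = (2C + 2 + N − H − X)/2 = (2·10 + 2 + 0 − 20 − 0)/2 = 2/2 = 1.
(Structurally: 0 ring(s) + 1 π bond(s) = 1.)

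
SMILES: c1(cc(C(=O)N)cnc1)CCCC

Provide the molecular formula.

Heavy atoms from the SMILES: 10 C, 2 N, 1 O.
Implicit hydrogens by atom environment:
  3 × C: 2 H each → 6
  3 × C (aromatic): 1 H each → 3
  2 × C (aromatic): no H
  1 × C: 3 H
  1 × C: no H
  1 × N: 2 H
  1 × N (aromatic): no H
  1 × O: no H
  Total hydrogens = 14.
Molecular formula: C10H14N2O

C10H14N2O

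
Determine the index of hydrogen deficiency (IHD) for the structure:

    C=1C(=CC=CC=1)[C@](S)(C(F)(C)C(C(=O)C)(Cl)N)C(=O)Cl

6

Molecular formula from the SMILES: C13H14Cl2FNO2S.
DoU = (2C + 2 + N − H − X)/2 = (2·13 + 2 + 1 − 14 − 3)/2 = 12/2 = 6.
(Structurally: 1 ring(s) + 5 π bond(s) = 6.)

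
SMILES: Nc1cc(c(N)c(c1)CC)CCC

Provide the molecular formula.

C11H18N2

Heavy atoms from the SMILES: 11 C, 2 N.
Implicit hydrogens by atom environment:
  4 × C (aromatic): no H
  3 × C: 2 H each → 6
  2 × C: 3 H each → 6
  2 × C (aromatic): 1 H each → 2
  2 × N: 2 H each → 4
  Total hydrogens = 18.
Molecular formula: C11H18N2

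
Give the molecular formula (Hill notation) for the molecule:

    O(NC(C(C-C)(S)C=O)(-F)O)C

C6H12FNO3S

Heavy atoms from the SMILES: 6 C, 1 F, 1 N, 3 O, 1 S.
Implicit hydrogens by atom environment:
  2 × C: 3 H each → 6
  2 × C: no H
  2 × O: no H
  1 × C: 2 H
  1 × C: 1 H
  1 × F: no H
  1 × N: 1 H
  1 × O: 1 H
  1 × S: 1 H
  Total hydrogens = 12.
Molecular formula: C6H12FNO3S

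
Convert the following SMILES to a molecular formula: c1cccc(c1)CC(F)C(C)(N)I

C10H13FIN

Heavy atoms from the SMILES: 10 C, 1 F, 1 I, 1 N.
Implicit hydrogens by atom environment:
  5 × C (aromatic): 1 H each → 5
  1 × C: 3 H
  1 × C: 2 H
  1 × C: 1 H
  1 × C: no H
  1 × C (aromatic): no H
  1 × F: no H
  1 × I: no H
  1 × N: 2 H
  Total hydrogens = 13.
Molecular formula: C10H13FIN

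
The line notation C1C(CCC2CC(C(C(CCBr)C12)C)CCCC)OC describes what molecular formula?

Heavy atoms from the SMILES: 1 Br, 18 C, 1 O.
Implicit hydrogens by atom environment:
  9 × C: 2 H each → 18
  6 × C: 1 H each → 6
  3 × C: 3 H each → 9
  1 × Br: no H
  1 × O: no H
  Total hydrogens = 33.
Molecular formula: C18H33BrO

C18H33BrO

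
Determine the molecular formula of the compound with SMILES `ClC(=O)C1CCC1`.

C5H7ClO

Heavy atoms from the SMILES: 5 C, 1 Cl, 1 O.
Implicit hydrogens by atom environment:
  3 × C: 2 H each → 6
  1 × C: 1 H
  1 × C: no H
  1 × Cl: no H
  1 × O: no H
  Total hydrogens = 7.
Molecular formula: C5H7ClO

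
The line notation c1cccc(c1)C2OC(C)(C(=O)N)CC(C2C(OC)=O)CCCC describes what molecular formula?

C19H27NO4

Heavy atoms from the SMILES: 19 C, 1 N, 4 O.
Implicit hydrogens by atom environment:
  5 × C (aromatic): 1 H each → 5
  4 × C: 2 H each → 8
  4 × O: no H
  3 × C: 3 H each → 9
  3 × C: 1 H each → 3
  3 × C: no H
  1 × C (aromatic): no H
  1 × N: 2 H
  Total hydrogens = 27.
Molecular formula: C19H27NO4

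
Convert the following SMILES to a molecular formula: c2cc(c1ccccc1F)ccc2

C12H9F

Heavy atoms from the SMILES: 12 C, 1 F.
Implicit hydrogens by atom environment:
  9 × C (aromatic): 1 H each → 9
  3 × C (aromatic): no H
  1 × F: no H
  Total hydrogens = 9.
Molecular formula: C12H9F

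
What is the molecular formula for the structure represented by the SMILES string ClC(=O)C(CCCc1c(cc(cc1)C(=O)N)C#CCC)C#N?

C17H17ClN2O2

Heavy atoms from the SMILES: 17 C, 1 Cl, 2 N, 2 O.
Implicit hydrogens by atom environment:
  5 × C: no H
  4 × C: 2 H each → 8
  3 × C (aromatic): 1 H each → 3
  3 × C (aromatic): no H
  2 × O: no H
  1 × C: 3 H
  1 × C: 1 H
  1 × Cl: no H
  1 × N: 2 H
  1 × N: no H
  Total hydrogens = 17.
Molecular formula: C17H17ClN2O2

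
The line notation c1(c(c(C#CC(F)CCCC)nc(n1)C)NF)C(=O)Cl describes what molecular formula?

Heavy atoms from the SMILES: 13 C, 1 Cl, 2 F, 3 N, 1 O.
Implicit hydrogens by atom environment:
  4 × C (aromatic): no H
  3 × C: 2 H each → 6
  3 × C: no H
  2 × C: 3 H each → 6
  2 × F: no H
  2 × N (aromatic): no H
  1 × C: 1 H
  1 × Cl: no H
  1 × N: 1 H
  1 × O: no H
  Total hydrogens = 14.
Molecular formula: C13H14ClF2N3O

C13H14ClF2N3O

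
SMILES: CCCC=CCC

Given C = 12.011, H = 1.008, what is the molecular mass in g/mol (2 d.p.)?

Molecular formula: C7H14.
M = 7×12.011 + 14×1.008 = 98.19 g/mol.

98.19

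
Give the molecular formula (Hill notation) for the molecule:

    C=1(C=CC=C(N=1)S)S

Heavy atoms from the SMILES: 5 C, 1 N, 2 S.
Implicit hydrogens by atom environment:
  3 × C (aromatic): 1 H each → 3
  2 × C (aromatic): no H
  2 × S: 1 H each → 2
  1 × N (aromatic): no H
  Total hydrogens = 5.
Molecular formula: C5H5NS2

C5H5NS2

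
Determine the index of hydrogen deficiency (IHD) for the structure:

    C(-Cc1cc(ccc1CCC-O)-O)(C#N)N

6

Molecular formula from the SMILES: C12H16N2O2.
DoU = (2C + 2 + N − H − X)/2 = (2·12 + 2 + 2 − 16 − 0)/2 = 12/2 = 6.
(Structurally: 1 ring(s) + 5 π bond(s) = 6.)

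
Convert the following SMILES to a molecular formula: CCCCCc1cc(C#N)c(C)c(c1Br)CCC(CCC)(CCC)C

C23H36BrN

Heavy atoms from the SMILES: 1 Br, 23 C, 1 N.
Implicit hydrogens by atom environment:
  10 × C: 2 H each → 20
  5 × C: 3 H each → 15
  5 × C (aromatic): no H
  2 × C: no H
  1 × Br: no H
  1 × C (aromatic): 1 H
  1 × N: no H
  Total hydrogens = 36.
Molecular formula: C23H36BrN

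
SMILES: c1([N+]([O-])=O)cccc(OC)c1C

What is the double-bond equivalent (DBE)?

5

Molecular formula from the SMILES: C8H9NO3.
DoU = (2C + 2 + N − H − X)/2 = (2·8 + 2 + 1 − 9 − 0)/2 = 10/2 = 5.
(Structurally: 1 ring(s) + 4 π bond(s) = 5.)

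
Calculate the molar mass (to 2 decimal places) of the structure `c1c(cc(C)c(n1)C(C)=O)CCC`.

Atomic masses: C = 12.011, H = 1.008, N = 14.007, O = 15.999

Molecular formula: C11H15NO.
M = 11×12.011 + 15×1.008 + 1×14.007 + 1×15.999 = 177.25 g/mol.

177.25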